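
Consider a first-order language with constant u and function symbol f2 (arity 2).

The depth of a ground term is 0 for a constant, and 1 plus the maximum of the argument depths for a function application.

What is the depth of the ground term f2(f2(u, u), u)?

2

depth(f2(u, u)) = 1 + max(0, 0) = 1
depth(f2(f2(u, u), u)) = 1 + max(1, 0) = 2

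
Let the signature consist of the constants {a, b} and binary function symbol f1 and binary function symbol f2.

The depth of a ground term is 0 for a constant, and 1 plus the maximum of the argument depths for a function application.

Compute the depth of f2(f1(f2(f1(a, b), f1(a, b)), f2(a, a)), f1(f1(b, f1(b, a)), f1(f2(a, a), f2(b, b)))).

4

depth(f1(a, b)) = 1 + max(0, 0) = 1
depth(f2(f1(a, b), f1(a, b))) = 1 + max(1, 1) = 2
depth(f2(a, a)) = 1 + max(0, 0) = 1
depth(f1(f2(f1(a, b), f1(a, b)), f2(a, a))) = 1 + max(2, 1) = 3
depth(f1(b, a)) = 1 + max(0, 0) = 1
depth(f1(b, f1(b, a))) = 1 + max(0, 1) = 2
depth(f2(b, b)) = 1 + max(0, 0) = 1
depth(f1(f2(a, a), f2(b, b))) = 1 + max(1, 1) = 2
depth(f1(f1(b, f1(b, a)), f1(f2(a, a), f2(b, b)))) = 1 + max(2, 2) = 3
depth(f2(f1(f2(f1(a, b), f1(a, b)), f2(a, a)), f1(f1(b, f1(b, a)), f1(f2(a, a), f2(b, b))))) = 1 + max(3, 3) = 4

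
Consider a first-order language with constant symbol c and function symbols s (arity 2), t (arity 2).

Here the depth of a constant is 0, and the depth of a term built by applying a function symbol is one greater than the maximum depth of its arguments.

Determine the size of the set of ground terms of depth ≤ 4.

Count level by level. With function symbols s/2, t/2, the terms of depth ≤ k are the 1 constant together with each function applied to depth-≤(k−1) tuples, so N_k = 1 + N_{k-1}^2 + N_{k-1}^2.
N_0 = 1
N_1 = 1 + 1^2 + 1^2 = 3
N_2 = 1 + 3^2 + 3^2 = 19
N_3 = 1 + 19^2 + 19^2 = 723
N_4 = 1 + 723^2 + 723^2 = 1045459

1045459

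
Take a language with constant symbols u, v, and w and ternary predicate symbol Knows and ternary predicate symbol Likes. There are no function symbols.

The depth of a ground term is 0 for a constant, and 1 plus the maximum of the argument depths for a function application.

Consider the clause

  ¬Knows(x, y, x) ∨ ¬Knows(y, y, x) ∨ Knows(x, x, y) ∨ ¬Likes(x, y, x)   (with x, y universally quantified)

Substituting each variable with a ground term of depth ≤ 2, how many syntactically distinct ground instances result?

9

Ground terms of depth ≤ 2:
  With no function symbols every ground term is a constant, so there are exactly 3 ground terms at every depth bound.
  N_0 = 3
  N_1 = 3
  N_2 = 3
  Explicitly: u, v, w.
So there are 3 ground terms available for substitution.
There are 2 variables to instantiate (x, y), each occurring in at least one literal, so different choices give different ground instances.
Number of ground instances = 3^2 = 9.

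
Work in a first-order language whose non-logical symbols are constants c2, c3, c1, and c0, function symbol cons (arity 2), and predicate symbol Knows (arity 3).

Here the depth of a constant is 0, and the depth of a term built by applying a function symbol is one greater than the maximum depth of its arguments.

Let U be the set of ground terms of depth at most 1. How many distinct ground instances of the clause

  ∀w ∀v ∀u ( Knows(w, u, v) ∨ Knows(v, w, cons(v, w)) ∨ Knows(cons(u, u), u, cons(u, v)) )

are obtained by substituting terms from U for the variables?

Ground terms of depth ≤ 1:
  Write N_k for the number of ground terms of depth ≤ k. A term of depth ≤ k is either a constant or a function symbol applied to arguments of depth ≤ k−1, so N_k = 4 + N_{k-1}^2.
  N_0 = 4
  N_1 = 4 + 4^2 = 20
So there are 20 ground terms available for substitution.
There are 3 variables to instantiate (w, v, u), each occurring in at least one literal, so different choices give different ground instances.
Number of ground instances = 20^3 = 8000.

8000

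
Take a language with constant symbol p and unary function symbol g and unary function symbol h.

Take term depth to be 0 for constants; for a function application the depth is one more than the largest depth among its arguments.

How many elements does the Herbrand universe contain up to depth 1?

3

Let N_k = |{terms of depth ≤ k}|. Then N_0 = 1 and N_k = 1 + N_{k-1} + N_{k-1} for k ≥ 1 (one summand per function symbol, arity giving the exponent).
N_0 = 1
N_1 = 1 + 1 + 1 = 3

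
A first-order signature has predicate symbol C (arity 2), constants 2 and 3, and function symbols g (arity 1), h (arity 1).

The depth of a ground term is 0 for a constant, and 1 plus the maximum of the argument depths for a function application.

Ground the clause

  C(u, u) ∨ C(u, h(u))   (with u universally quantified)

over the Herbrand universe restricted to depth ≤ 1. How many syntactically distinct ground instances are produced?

6

Ground terms of depth ≤ 1:
  Count level by level. With function symbols g/1, h/1, the terms of depth ≤ k are the 2 constants together with each function applied to depth-≤(k−1) tuples, so N_k = 2 + N_{k-1} + N_{k-1}.
  N_0 = 2
  N_1 = 2 + 2 + 2 = 6
  Explicitly: 2, 3, g(2), g(3), h(2), h(3).
So there are 6 ground terms available for substitution.
The clause has 1 distinct variable (u), which appears in the body. In the free term algebra distinct substitutions yield syntactically distinct ground instances.
Number of ground instances = 6.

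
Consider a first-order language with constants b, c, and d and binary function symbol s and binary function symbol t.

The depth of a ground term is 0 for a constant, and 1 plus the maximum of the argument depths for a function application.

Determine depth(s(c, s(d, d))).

depth(s(d, d)) = 1 + max(0, 0) = 1
depth(s(c, s(d, d))) = 1 + max(0, 1) = 2

2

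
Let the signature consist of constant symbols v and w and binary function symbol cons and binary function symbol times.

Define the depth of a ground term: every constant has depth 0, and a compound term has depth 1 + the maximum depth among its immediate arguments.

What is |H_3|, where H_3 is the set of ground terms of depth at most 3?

81610

Let N_k count ground terms of depth at most k. Each non-constant term of depth ≤ k is some function symbol applied to depth-≤(k−1) arguments, giving N_k = 2 + N_{k-1}^2 + N_{k-1}^2.
N_0 = 2
N_1 = 2 + 2^2 + 2^2 = 10
N_2 = 2 + 10^2 + 10^2 = 202
N_3 = 2 + 202^2 + 202^2 = 81610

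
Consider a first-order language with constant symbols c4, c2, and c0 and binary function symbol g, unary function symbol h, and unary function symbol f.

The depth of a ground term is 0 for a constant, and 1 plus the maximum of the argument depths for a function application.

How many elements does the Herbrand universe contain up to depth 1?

Let N_k count ground terms of depth at most k. Each non-constant term of depth ≤ k is some function symbol applied to depth-≤(k−1) arguments, giving N_k = 3 + N_{k-1}^2 + N_{k-1} + N_{k-1}.
N_0 = 3
N_1 = 3 + 3^2 + 3 + 3 = 18

18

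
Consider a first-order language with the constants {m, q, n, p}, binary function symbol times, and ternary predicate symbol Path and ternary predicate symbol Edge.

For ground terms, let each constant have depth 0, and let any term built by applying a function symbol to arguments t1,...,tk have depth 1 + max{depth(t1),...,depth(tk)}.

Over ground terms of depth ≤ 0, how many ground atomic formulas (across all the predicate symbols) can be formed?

128

First count ground terms of depth ≤ 0.
Count level by level. With function symbols times/2, the terms of depth ≤ k are the 4 constants together with each function applied to depth-≤(k−1) tuples, so N_k = 4 + N_{k-1}^2.
N_0 = 4
So |H| = 4.
Ground atoms are formed by filling each argument slot of a predicate with a term from H, so an r-ary predicate gives |H|^r atoms:
  Path: 4^3 = 64;  Edge: 4^3 = 64
Total ground atoms: 64 + 64 = 128.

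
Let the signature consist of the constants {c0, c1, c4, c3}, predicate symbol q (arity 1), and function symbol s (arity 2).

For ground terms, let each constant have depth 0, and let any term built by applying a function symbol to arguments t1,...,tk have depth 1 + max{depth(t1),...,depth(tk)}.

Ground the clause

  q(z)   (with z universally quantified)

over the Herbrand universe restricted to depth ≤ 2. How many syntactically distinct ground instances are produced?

Ground terms of depth ≤ 2:
  Let N_k count ground terms of depth at most k. Each non-constant term of depth ≤ k is some function symbol applied to depth-≤(k−1) arguments, giving N_k = 4 + N_{k-1}^2.
  N_0 = 4
  N_1 = 4 + 4^2 = 20
  N_2 = 4 + 20^2 = 404
So there are 404 ground terms available for substitution.
The clause has 1 distinct variable (z), which appears in the body. In the free term algebra distinct substitutions yield syntactically distinct ground instances.
Number of ground instances = 404.

404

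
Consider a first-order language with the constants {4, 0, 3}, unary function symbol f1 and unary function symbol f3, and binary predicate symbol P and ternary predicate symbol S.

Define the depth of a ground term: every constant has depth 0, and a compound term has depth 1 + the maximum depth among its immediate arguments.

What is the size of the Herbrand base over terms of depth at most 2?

First count ground terms of depth ≤ 2.
Count level by level. With function symbols f1/1, f3/1, the terms of depth ≤ k are the 3 constants together with each function applied to depth-≤(k−1) tuples, so N_k = 3 + N_{k-1} + N_{k-1}.
N_0 = 3
N_1 = 3 + 3 + 3 = 9
N_2 = 3 + 9 + 9 = 21
So |H| = 21.
For each predicate symbol, the number of ground atoms is |H| raised to its arity; summing:
  P: 21^2 = 441;  S: 21^3 = 9261
Total ground atoms: 441 + 9261 = 9702.

9702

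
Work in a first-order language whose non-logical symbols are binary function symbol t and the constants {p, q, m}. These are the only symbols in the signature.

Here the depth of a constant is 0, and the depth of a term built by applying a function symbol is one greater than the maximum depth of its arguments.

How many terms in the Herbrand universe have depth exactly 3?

21465

Let N_k = |{terms of depth ≤ k}|. Then N_0 = 3 and N_k = 3 + N_{k-1}^2 for k ≥ 1 (one summand per function symbol, arity giving the exponent).
N_0 = 3
N_1 = 3 + 3^2 = 12
N_2 = 3 + 12^2 = 147
N_3 = 3 + 147^2 = 21612
Terms of depth exactly 3: N_3 − N_2 = 21612 − 147 = 21465.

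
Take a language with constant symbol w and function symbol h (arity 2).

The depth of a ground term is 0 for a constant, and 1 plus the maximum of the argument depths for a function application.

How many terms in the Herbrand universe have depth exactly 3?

21

Write N_k for the number of ground terms of depth ≤ k. A term of depth ≤ k is either a constant or a function symbol applied to arguments of depth ≤ k−1, so N_k = 1 + N_{k-1}^2.
N_0 = 1
N_1 = 1 + 1^2 = 2
N_2 = 1 + 2^2 = 5
N_3 = 1 + 5^2 = 26
Terms of depth exactly 3: N_3 − N_2 = 26 − 5 = 21.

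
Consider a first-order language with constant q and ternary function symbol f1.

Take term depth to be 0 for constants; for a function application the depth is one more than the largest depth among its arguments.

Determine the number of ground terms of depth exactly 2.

Count level by level. With function symbols f1/3, the terms of depth ≤ k are the 1 constant together with each function applied to depth-≤(k−1) tuples, so N_k = 1 + N_{k-1}^3.
N_0 = 1
N_1 = 1 + 1^3 = 2
N_2 = 1 + 2^3 = 9
Terms of depth exactly 2: N_2 − N_1 = 9 − 2 = 7.

7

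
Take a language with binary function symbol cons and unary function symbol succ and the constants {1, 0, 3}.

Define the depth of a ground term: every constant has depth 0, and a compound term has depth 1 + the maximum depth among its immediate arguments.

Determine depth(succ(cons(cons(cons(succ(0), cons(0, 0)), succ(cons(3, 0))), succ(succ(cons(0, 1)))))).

5

depth(succ(0)) = 1 + depth(0) = 1 + 0 = 1
depth(cons(0, 0)) = 1 + max(0, 0) = 1
depth(cons(succ(0), cons(0, 0))) = 1 + max(1, 1) = 2
depth(cons(3, 0)) = 1 + max(0, 0) = 1
depth(succ(cons(3, 0))) = 1 + depth(cons(3, 0)) = 1 + 1 = 2
depth(cons(cons(succ(0), cons(0, 0)), succ(cons(3, 0)))) = 1 + max(2, 2) = 3
depth(cons(0, 1)) = 1 + max(0, 0) = 1
depth(succ(cons(0, 1))) = 1 + depth(cons(0, 1)) = 1 + 1 = 2
depth(succ(succ(cons(0, 1)))) = 1 + depth(succ(cons(0, 1))) = 1 + 2 = 3
depth(cons(cons(cons(succ(0), cons(0, 0)), succ(cons(3, 0))), succ(succ(cons(0, 1))))) = 1 + max(3, 3) = 4
depth(succ(cons(cons(cons(succ(0), cons(0, 0)), succ(cons(3, 0))), succ(succ(cons(0, 1)))))) = 1 + depth(cons(cons(cons(succ(0), cons(0, 0)), succ(cons(3, 0))), succ(succ(cons(0, 1))))) = 1 + 4 = 5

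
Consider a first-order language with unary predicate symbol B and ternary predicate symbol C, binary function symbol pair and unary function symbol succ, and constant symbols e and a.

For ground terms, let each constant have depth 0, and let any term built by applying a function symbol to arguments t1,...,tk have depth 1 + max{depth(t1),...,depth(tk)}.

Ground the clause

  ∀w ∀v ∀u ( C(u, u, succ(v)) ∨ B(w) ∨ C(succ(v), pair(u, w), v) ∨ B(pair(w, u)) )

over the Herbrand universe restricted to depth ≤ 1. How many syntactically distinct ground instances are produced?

512

Ground terms of depth ≤ 1:
  If N_k denotes the number of depth-≤k ground terms, the 2 constants give N_0 = 2, and each function symbol of arity r contributes N_{k-1}^r new terms at level k: N_k = 2 + N_{k-1}^2 + N_{k-1}.
  N_0 = 2
  N_1 = 2 + 2^2 + 2 = 8
So there are 8 ground terms available for substitution.
Each of w, v, u ranges independently over the available ground terms, and distinct assignments produce distinct instances.
Number of ground instances = 8^3 = 512.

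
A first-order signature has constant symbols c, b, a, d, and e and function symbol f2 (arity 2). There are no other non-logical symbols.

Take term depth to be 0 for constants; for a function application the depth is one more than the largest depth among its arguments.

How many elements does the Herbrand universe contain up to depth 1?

30

Let N_k count ground terms of depth at most k. Each non-constant term of depth ≤ k is some function symbol applied to depth-≤(k−1) arguments, giving N_k = 5 + N_{k-1}^2.
N_0 = 5
N_1 = 5 + 5^2 = 30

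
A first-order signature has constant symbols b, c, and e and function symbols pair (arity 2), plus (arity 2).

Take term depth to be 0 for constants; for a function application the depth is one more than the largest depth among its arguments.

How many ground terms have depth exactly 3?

Write N_k for the number of ground terms of depth ≤ k. A term of depth ≤ k is either a constant or a function symbol applied to arguments of depth ≤ k−1, so N_k = 3 + N_{k-1}^2 + N_{k-1}^2.
N_0 = 3
N_1 = 3 + 3^2 + 3^2 = 21
N_2 = 3 + 21^2 + 21^2 = 885
N_3 = 3 + 885^2 + 885^2 = 1566453
Terms of depth exactly 3: N_3 − N_2 = 1566453 − 885 = 1565568.

1565568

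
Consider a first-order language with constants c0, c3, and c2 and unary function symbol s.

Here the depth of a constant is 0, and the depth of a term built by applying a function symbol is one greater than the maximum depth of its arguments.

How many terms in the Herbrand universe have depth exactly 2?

3

If N_k denotes the number of depth-≤k ground terms, the 3 constants give N_0 = 3, and each function symbol of arity r contributes N_{k-1}^r new terms at level k: N_k = 3 + N_{k-1}.
N_0 = 3
N_1 = 3 + 3 = 6
N_2 = 3 + 6 = 9
Terms of depth exactly 2: N_2 − N_1 = 9 − 6 = 3.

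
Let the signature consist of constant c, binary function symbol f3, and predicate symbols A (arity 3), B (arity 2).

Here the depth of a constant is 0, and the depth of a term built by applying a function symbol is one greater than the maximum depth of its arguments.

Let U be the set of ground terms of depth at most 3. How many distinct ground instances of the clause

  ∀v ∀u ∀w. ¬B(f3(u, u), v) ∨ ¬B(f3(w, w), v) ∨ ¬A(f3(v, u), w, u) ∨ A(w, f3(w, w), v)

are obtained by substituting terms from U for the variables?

Ground terms of depth ≤ 3:
  Let N_k = |{terms of depth ≤ k}|. Then N_0 = 1 and N_k = 1 + N_{k-1}^2 for k ≥ 1 (one summand per function symbol, arity giving the exponent).
  N_0 = 1
  N_1 = 1 + 1^2 = 2
  N_2 = 1 + 2^2 = 5
  N_3 = 1 + 5^2 = 26
So there are 26 ground terms available for substitution.
The clause has 3 distinct variables (v, u, w), each appearing in the body. In the free term algebra distinct substitutions yield syntactically distinct ground instances.
Number of ground instances = 26^3 = 17576.

17576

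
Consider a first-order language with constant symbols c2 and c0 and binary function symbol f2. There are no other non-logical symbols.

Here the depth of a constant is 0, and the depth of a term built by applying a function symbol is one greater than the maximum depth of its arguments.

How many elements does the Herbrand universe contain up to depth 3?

Let N_k count ground terms of depth at most k. Each non-constant term of depth ≤ k is some function symbol applied to depth-≤(k−1) arguments, giving N_k = 2 + N_{k-1}^2.
N_0 = 2
N_1 = 2 + 2^2 = 6
N_2 = 2 + 6^2 = 38
N_3 = 2 + 38^2 = 1446

1446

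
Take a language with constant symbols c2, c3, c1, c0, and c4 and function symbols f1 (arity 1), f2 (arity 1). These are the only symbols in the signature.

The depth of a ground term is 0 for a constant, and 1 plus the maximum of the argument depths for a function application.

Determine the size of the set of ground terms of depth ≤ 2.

35

Write N_k for the number of ground terms of depth ≤ k. A term of depth ≤ k is either a constant or a function symbol applied to arguments of depth ≤ k−1, so N_k = 5 + N_{k-1} + N_{k-1}.
N_0 = 5
N_1 = 5 + 5 + 5 = 15
N_2 = 5 + 15 + 15 = 35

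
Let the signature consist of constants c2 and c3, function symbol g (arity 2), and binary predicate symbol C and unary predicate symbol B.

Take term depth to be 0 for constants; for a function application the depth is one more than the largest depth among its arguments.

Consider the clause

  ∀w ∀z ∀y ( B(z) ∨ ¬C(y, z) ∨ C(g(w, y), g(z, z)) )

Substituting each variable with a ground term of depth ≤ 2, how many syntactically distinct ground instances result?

Ground terms of depth ≤ 2:
  Count level by level. With function symbols g/2, the terms of depth ≤ k are the 2 constants together with each function applied to depth-≤(k−1) tuples, so N_k = 2 + N_{k-1}^2.
  N_0 = 2
  N_1 = 2 + 2^2 = 6
  N_2 = 2 + 6^2 = 38
So there are 38 ground terms available for substitution.
The clause has 3 distinct variables (w, z, y), each appearing in the body. In the free term algebra distinct substitutions yield syntactically distinct ground instances.
Number of ground instances = 38^3 = 54872.

54872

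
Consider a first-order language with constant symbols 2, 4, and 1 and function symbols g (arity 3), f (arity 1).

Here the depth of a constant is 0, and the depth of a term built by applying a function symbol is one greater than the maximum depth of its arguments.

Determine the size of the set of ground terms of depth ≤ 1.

33

Let N_k = |{terms of depth ≤ k}|. Then N_0 = 3 and N_k = 3 + N_{k-1}^3 + N_{k-1} for k ≥ 1 (one summand per function symbol, arity giving the exponent).
N_0 = 3
N_1 = 3 + 3^3 + 3 = 33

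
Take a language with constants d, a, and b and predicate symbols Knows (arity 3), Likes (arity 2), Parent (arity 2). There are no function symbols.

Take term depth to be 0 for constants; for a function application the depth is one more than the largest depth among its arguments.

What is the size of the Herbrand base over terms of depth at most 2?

45

First count ground terms of depth ≤ 2.
With no function symbols every ground term is a constant, so there are exactly 3 ground terms at every depth bound.
N_0 = 3
N_1 = 3
N_2 = 3
Explicitly: d, a, b.
So |H| = 3.
For each predicate symbol, the number of ground atoms is |H| raised to its arity; summing:
  Knows: 3^3 = 27;  Likes: 3^2 = 9;  Parent: 3^2 = 9
Total ground atoms: 27 + 9 + 9 = 45.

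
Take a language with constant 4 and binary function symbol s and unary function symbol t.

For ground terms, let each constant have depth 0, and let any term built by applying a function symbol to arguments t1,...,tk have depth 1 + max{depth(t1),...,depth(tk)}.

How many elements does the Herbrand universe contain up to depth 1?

3

Let N_k count ground terms of depth at most k. Each non-constant term of depth ≤ k is some function symbol applied to depth-≤(k−1) arguments, giving N_k = 1 + N_{k-1}^2 + N_{k-1}.
N_0 = 1
N_1 = 1 + 1^2 + 1 = 3
Explicitly: 4, s(4, 4), t(4).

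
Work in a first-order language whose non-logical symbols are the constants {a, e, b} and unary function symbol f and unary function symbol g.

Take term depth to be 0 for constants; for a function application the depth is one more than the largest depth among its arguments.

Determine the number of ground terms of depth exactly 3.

24

If N_k denotes the number of depth-≤k ground terms, the 3 constants give N_0 = 3, and each function symbol of arity r contributes N_{k-1}^r new terms at level k: N_k = 3 + N_{k-1} + N_{k-1}.
N_0 = 3
N_1 = 3 + 3 + 3 = 9
N_2 = 3 + 9 + 9 = 21
N_3 = 3 + 21 + 21 = 45
Terms of depth exactly 3: N_3 − N_2 = 45 − 21 = 24.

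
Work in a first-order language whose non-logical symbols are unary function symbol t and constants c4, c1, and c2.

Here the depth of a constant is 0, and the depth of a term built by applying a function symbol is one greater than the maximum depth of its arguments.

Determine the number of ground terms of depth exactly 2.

Let N_k = |{terms of depth ≤ k}|. Then N_0 = 3 and N_k = 3 + N_{k-1} for k ≥ 1 (one summand per function symbol, arity giving the exponent).
N_0 = 3
N_1 = 3 + 3 = 6
N_2 = 3 + 6 = 9
Terms of depth exactly 2: N_2 − N_1 = 9 − 6 = 3.

3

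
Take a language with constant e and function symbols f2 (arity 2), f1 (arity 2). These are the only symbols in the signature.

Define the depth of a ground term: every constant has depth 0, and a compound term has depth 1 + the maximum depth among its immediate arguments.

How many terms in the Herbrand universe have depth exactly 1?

Count level by level. With function symbols f2/2, f1/2, the terms of depth ≤ k are the 1 constant together with each function applied to depth-≤(k−1) tuples, so N_k = 1 + N_{k-1}^2 + N_{k-1}^2.
N_0 = 1
N_1 = 1 + 1^2 + 1^2 = 3
Terms of depth exactly 1: N_1 − N_0 = 3 − 1 = 2.

2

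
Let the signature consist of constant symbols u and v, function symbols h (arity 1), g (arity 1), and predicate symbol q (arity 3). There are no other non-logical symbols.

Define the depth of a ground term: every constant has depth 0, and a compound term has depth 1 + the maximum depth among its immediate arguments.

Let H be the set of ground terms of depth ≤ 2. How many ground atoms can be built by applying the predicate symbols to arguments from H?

2744

First count ground terms of depth ≤ 2.
Let N_k = |{terms of depth ≤ k}|. Then N_0 = 2 and N_k = 2 + N_{k-1} + N_{k-1} for k ≥ 1 (one summand per function symbol, arity giving the exponent).
N_0 = 2
N_1 = 2 + 2 + 2 = 6
N_2 = 2 + 6 + 6 = 14
So |H| = 14.
For each predicate symbol, the number of ground atoms is |H| raised to its arity; summing:
  q: 14^3 = 2744
Total ground atoms: 2744.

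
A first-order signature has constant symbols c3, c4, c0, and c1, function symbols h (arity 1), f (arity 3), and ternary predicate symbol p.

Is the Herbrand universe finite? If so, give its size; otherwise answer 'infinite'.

The signature has at least one function symbol (h, arity 1) and at least one constant (c3).
Iterating h gives infinitely many distinct ground terms: c3, h(c3), h(h(c3)), ...
So the Herbrand universe is infinite.

infinite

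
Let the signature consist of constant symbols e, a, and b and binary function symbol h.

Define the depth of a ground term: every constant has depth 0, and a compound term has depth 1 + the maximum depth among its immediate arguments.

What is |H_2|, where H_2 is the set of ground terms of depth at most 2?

147

Count level by level. With function symbols h/2, the terms of depth ≤ k are the 3 constants together with each function applied to depth-≤(k−1) tuples, so N_k = 3 + N_{k-1}^2.
N_0 = 3
N_1 = 3 + 3^2 = 12
N_2 = 3 + 12^2 = 147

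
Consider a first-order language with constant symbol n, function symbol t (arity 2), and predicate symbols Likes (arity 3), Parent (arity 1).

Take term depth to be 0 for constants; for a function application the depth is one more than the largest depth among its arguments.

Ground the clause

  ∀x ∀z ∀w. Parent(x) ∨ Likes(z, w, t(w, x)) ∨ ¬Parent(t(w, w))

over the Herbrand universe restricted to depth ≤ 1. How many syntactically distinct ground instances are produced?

8

Ground terms of depth ≤ 1:
  Let N_k = |{terms of depth ≤ k}|. Then N_0 = 1 and N_k = 1 + N_{k-1}^2 for k ≥ 1 (one summand per function symbol, arity giving the exponent).
  N_0 = 1
  N_1 = 1 + 1^2 = 2
  Explicitly: n, t(n, n).
So there are 2 ground terms available for substitution.
There are 3 variables to instantiate (x, z, w), each occurring in at least one literal, so different choices give different ground instances.
Number of ground instances = 2^3 = 8.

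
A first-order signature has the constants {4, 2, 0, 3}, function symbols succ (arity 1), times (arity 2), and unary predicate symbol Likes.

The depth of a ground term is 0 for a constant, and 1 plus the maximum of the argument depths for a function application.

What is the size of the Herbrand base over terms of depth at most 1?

First count ground terms of depth ≤ 1.
Count level by level. With function symbols succ/1, times/2, the terms of depth ≤ k are the 4 constants together with each function applied to depth-≤(k−1) tuples, so N_k = 4 + N_{k-1} + N_{k-1}^2.
N_0 = 4
N_1 = 4 + 4 + 4^2 = 24
So |H| = 24.
Each predicate of arity r yields |H|^r ground atoms (one per choice of an r-tuple from H):
  Likes: 24
Total ground atoms: 24.

24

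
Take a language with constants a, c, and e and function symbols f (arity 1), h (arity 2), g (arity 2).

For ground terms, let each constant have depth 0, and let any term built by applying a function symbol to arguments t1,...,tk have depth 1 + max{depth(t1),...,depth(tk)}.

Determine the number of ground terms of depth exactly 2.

1155

Count level by level. With function symbols f/1, h/2, g/2, the terms of depth ≤ k are the 3 constants together with each function applied to depth-≤(k−1) tuples, so N_k = 3 + N_{k-1} + N_{k-1}^2 + N_{k-1}^2.
N_0 = 3
N_1 = 3 + 3 + 3^2 + 3^2 = 24
N_2 = 3 + 24 + 24^2 + 24^2 = 1179
Terms of depth exactly 2: N_2 − N_1 = 1179 − 24 = 1155.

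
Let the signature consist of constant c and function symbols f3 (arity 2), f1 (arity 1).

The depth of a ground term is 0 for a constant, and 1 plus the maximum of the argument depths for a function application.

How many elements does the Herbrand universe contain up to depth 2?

Let N_k count ground terms of depth at most k. Each non-constant term of depth ≤ k is some function symbol applied to depth-≤(k−1) arguments, giving N_k = 1 + N_{k-1}^2 + N_{k-1}.
N_0 = 1
N_1 = 1 + 1^2 + 1 = 3
N_2 = 1 + 3^2 + 3 = 13

13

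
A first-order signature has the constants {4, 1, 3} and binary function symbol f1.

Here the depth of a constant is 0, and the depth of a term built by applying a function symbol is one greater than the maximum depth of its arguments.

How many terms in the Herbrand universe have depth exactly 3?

Write N_k for the number of ground terms of depth ≤ k. A term of depth ≤ k is either a constant or a function symbol applied to arguments of depth ≤ k−1, so N_k = 3 + N_{k-1}^2.
N_0 = 3
N_1 = 3 + 3^2 = 12
N_2 = 3 + 12^2 = 147
N_3 = 3 + 147^2 = 21612
Terms of depth exactly 3: N_3 − N_2 = 21612 − 147 = 21465.

21465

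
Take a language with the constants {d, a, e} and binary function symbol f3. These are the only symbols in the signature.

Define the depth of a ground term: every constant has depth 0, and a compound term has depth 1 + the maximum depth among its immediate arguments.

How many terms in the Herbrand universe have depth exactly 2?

135

Let N_k count ground terms of depth at most k. Each non-constant term of depth ≤ k is some function symbol applied to depth-≤(k−1) arguments, giving N_k = 3 + N_{k-1}^2.
N_0 = 3
N_1 = 3 + 3^2 = 12
N_2 = 3 + 12^2 = 147
Terms of depth exactly 2: N_2 − N_1 = 147 − 12 = 135.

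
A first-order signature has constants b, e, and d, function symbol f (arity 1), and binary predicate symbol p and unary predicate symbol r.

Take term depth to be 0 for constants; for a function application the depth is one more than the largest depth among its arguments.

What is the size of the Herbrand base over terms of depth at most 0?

First count ground terms of depth ≤ 0.
Write N_k for the number of ground terms of depth ≤ k. A term of depth ≤ k is either a constant or a function symbol applied to arguments of depth ≤ k−1, so N_k = 3 + N_{k-1}.
N_0 = 3
So |H| = 3.
Ground atoms are formed by filling each argument slot of a predicate with a term from H, so an r-ary predicate gives |H|^r atoms:
  p: 3^2 = 9;  r: 3
Total ground atoms: 9 + 3 = 12.

12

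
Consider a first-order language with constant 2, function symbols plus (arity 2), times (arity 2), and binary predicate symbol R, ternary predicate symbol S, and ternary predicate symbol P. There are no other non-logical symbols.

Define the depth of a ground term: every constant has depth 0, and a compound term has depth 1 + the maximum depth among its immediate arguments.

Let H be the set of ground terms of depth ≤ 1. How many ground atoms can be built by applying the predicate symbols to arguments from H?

63

First count ground terms of depth ≤ 1.
If N_k denotes the number of depth-≤k ground terms, the 1 constant gives N_0 = 1, and each function symbol of arity r contributes N_{k-1}^r new terms at level k: N_k = 1 + N_{k-1}^2 + N_{k-1}^2.
N_0 = 1
N_1 = 1 + 1^2 + 1^2 = 3
So |H| = 3.
A ground atom is a predicate applied to a tuple of terms from H, so the count is the sum over predicates of |H|^arity:
  R: 3^2 = 9;  S: 3^3 = 27;  P: 3^3 = 27
Total ground atoms: 9 + 27 + 27 = 63.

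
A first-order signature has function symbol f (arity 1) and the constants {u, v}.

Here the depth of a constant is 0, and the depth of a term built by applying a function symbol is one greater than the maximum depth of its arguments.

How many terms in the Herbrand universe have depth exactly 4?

2

If N_k denotes the number of depth-≤k ground terms, the 2 constants give N_0 = 2, and each function symbol of arity r contributes N_{k-1}^r new terms at level k: N_k = 2 + N_{k-1}.
N_0 = 2
N_1 = 2 + 2 = 4
N_2 = 2 + 4 = 6
N_3 = 2 + 6 = 8
N_4 = 2 + 8 = 10
Terms of depth exactly 4: N_4 − N_3 = 10 − 8 = 2.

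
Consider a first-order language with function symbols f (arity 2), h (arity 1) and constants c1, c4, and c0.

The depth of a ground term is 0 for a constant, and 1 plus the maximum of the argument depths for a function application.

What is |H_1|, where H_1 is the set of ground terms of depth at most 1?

15

Let N_k = |{terms of depth ≤ k}|. Then N_0 = 3 and N_k = 3 + N_{k-1}^2 + N_{k-1} for k ≥ 1 (one summand per function symbol, arity giving the exponent).
N_0 = 3
N_1 = 3 + 3^2 + 3 = 15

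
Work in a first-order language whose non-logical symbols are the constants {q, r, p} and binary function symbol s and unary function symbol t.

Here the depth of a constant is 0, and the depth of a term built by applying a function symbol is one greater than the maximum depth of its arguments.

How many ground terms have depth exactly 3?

Let N_k count ground terms of depth at most k. Each non-constant term of depth ≤ k is some function symbol applied to depth-≤(k−1) arguments, giving N_k = 3 + N_{k-1}^2 + N_{k-1}.
N_0 = 3
N_1 = 3 + 3^2 + 3 = 15
N_2 = 3 + 15^2 + 15 = 243
N_3 = 3 + 243^2 + 243 = 59295
Terms of depth exactly 3: N_3 − N_2 = 59295 − 243 = 59052.

59052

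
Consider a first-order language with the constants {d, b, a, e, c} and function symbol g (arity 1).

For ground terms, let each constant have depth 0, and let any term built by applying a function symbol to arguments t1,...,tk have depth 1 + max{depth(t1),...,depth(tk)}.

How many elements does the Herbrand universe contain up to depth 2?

Write N_k for the number of ground terms of depth ≤ k. A term of depth ≤ k is either a constant or a function symbol applied to arguments of depth ≤ k−1, so N_k = 5 + N_{k-1}.
N_0 = 5
N_1 = 5 + 5 = 10
N_2 = 5 + 10 = 15

15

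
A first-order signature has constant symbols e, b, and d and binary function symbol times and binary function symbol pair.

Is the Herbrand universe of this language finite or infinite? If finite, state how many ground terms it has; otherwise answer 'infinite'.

The signature has at least one function symbol (times, arity 2) and at least one constant (e).
Iterating times gives infinitely many distinct ground terms: e, times(e, e), times(times(e, e), times(e, e)), ...
So the Herbrand universe is infinite.

infinite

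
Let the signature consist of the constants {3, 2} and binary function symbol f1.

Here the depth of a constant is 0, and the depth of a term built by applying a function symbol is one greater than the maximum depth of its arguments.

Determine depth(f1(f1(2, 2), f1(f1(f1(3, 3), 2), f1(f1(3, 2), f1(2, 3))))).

depth(f1(2, 2)) = 1 + max(0, 0) = 1
depth(f1(3, 3)) = 1 + max(0, 0) = 1
depth(f1(f1(3, 3), 2)) = 1 + max(1, 0) = 2
depth(f1(3, 2)) = 1 + max(0, 0) = 1
depth(f1(2, 3)) = 1 + max(0, 0) = 1
depth(f1(f1(3, 2), f1(2, 3))) = 1 + max(1, 1) = 2
depth(f1(f1(f1(3, 3), 2), f1(f1(3, 2), f1(2, 3)))) = 1 + max(2, 2) = 3
depth(f1(f1(2, 2), f1(f1(f1(3, 3), 2), f1(f1(3, 2), f1(2, 3))))) = 1 + max(1, 3) = 4

4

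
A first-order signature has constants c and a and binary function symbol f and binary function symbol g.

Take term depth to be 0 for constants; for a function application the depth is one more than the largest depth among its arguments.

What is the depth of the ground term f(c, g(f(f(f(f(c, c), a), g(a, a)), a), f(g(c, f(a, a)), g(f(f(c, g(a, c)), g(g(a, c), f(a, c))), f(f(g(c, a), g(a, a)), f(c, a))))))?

depth(f(c, c)) = 1 + max(0, 0) = 1
depth(f(f(c, c), a)) = 1 + max(1, 0) = 2
depth(g(a, a)) = 1 + max(0, 0) = 1
depth(f(f(f(c, c), a), g(a, a))) = 1 + max(2, 1) = 3
depth(f(f(f(f(c, c), a), g(a, a)), a)) = 1 + max(3, 0) = 4
depth(f(a, a)) = 1 + max(0, 0) = 1
depth(g(c, f(a, a))) = 1 + max(0, 1) = 2
depth(g(a, c)) = 1 + max(0, 0) = 1
depth(f(c, g(a, c))) = 1 + max(0, 1) = 2
depth(f(a, c)) = 1 + max(0, 0) = 1
depth(g(g(a, c), f(a, c))) = 1 + max(1, 1) = 2
depth(f(f(c, g(a, c)), g(g(a, c), f(a, c)))) = 1 + max(2, 2) = 3
depth(g(c, a)) = 1 + max(0, 0) = 1
depth(f(g(c, a), g(a, a))) = 1 + max(1, 1) = 2
depth(f(c, a)) = 1 + max(0, 0) = 1
depth(f(f(g(c, a), g(a, a)), f(c, a))) = 1 + max(2, 1) = 3
depth(g(f(f(c, g(a, c)), g(g(a, c), f(a, c))), f(f(g(c, a), g(a, a)), f(c, a)))) = 1 + max(3, 3) = 4
depth(f(g(c, f(a, a)), g(f(f(c, g(a, c)), g(g(a, c), f(a, c))), f(f(g(c, a), g(a, a)), f(c, a))))) = 1 + max(2, 4) = 5
depth(g(f(f(f(f(c, c), a), g(a, a)), a), f(g(c, f(a, a)), g(f(f(c, g(a, c)), g(g(a, c), f(a, c))), f(f(g(c, a), g(a, a)), f(c, a)))))) = 1 + max(4, 5) = 6
depth(f(c, g(f(f(f(f(c, c), a), g(a, a)), a), f(g(c, f(a, a)), g(f(f(c, g(a, c)), g(g(a, c), f(a, c))), f(f(g(c, a), g(a, a)), f(c, a))))))) = 1 + max(0, 6) = 7

7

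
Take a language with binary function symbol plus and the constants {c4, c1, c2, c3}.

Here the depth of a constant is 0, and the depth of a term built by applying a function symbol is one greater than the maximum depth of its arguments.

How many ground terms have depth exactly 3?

Count level by level. With function symbols plus/2, the terms of depth ≤ k are the 4 constants together with each function applied to depth-≤(k−1) tuples, so N_k = 4 + N_{k-1}^2.
N_0 = 4
N_1 = 4 + 4^2 = 20
N_2 = 4 + 20^2 = 404
N_3 = 4 + 404^2 = 163220
Terms of depth exactly 3: N_3 − N_2 = 163220 − 404 = 162816.

162816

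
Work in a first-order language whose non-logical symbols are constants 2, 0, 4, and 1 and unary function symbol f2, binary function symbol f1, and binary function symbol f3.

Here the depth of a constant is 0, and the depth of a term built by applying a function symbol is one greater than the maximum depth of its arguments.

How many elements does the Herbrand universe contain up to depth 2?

Write N_k for the number of ground terms of depth ≤ k. A term of depth ≤ k is either a constant or a function symbol applied to arguments of depth ≤ k−1, so N_k = 4 + N_{k-1} + N_{k-1}^2 + N_{k-1}^2.
N_0 = 4
N_1 = 4 + 4 + 4^2 + 4^2 = 40
N_2 = 4 + 40 + 40^2 + 40^2 = 3244

3244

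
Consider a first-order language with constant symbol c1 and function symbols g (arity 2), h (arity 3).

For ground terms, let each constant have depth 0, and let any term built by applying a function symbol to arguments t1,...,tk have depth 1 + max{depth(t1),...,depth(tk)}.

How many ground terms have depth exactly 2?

Count level by level. With function symbols g/2, h/3, the terms of depth ≤ k are the 1 constant together with each function applied to depth-≤(k−1) tuples, so N_k = 1 + N_{k-1}^2 + N_{k-1}^3.
N_0 = 1
N_1 = 1 + 1^2 + 1^3 = 3
N_2 = 1 + 3^2 + 3^3 = 37
Terms of depth exactly 2: N_2 − N_1 = 37 − 3 = 34.

34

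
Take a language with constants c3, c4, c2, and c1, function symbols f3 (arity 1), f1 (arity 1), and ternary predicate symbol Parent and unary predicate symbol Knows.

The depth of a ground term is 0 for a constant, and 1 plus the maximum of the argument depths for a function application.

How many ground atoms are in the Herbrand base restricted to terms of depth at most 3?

216060

First count ground terms of depth ≤ 3.
If N_k denotes the number of depth-≤k ground terms, the 4 constants give N_0 = 4, and each function symbol of arity r contributes N_{k-1}^r new terms at level k: N_k = 4 + N_{k-1} + N_{k-1}.
N_0 = 4
N_1 = 4 + 4 + 4 = 12
N_2 = 4 + 12 + 12 = 28
N_3 = 4 + 28 + 28 = 60
So |H| = 60.
A ground atom is a predicate applied to a tuple of terms from H, so the count is the sum over predicates of |H|^arity:
  Parent: 60^3 = 216000;  Knows: 60
Total ground atoms: 216000 + 60 = 216060.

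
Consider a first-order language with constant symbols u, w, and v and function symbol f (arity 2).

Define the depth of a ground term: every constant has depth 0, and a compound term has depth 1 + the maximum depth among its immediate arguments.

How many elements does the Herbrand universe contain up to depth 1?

12

If N_k denotes the number of depth-≤k ground terms, the 3 constants give N_0 = 3, and each function symbol of arity r contributes N_{k-1}^r new terms at level k: N_k = 3 + N_{k-1}^2.
N_0 = 3
N_1 = 3 + 3^2 = 12
Explicitly: u, w, v, f(u, u), f(u, w), f(u, v), f(w, u), f(w, w), f(w, v), f(v, u), f(v, w), f(v, v).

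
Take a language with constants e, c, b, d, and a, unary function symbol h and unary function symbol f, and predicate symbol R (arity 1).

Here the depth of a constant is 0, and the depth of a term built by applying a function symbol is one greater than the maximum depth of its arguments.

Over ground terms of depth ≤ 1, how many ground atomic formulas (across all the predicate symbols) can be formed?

First count ground terms of depth ≤ 1.
Write N_k for the number of ground terms of depth ≤ k. A term of depth ≤ k is either a constant or a function symbol applied to arguments of depth ≤ k−1, so N_k = 5 + N_{k-1} + N_{k-1}.
N_0 = 5
N_1 = 5 + 5 + 5 = 15
So |H| = 15.
For each predicate symbol, the number of ground atoms is |H| raised to its arity; summing:
  R: 15
Total ground atoms: 15.

15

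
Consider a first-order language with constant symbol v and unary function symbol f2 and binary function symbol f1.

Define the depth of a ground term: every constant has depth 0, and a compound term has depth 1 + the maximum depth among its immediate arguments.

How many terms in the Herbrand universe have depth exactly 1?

2

Count level by level. With function symbols f2/1, f1/2, the terms of depth ≤ k are the 1 constant together with each function applied to depth-≤(k−1) tuples, so N_k = 1 + N_{k-1} + N_{k-1}^2.
N_0 = 1
N_1 = 1 + 1 + 1^2 = 3
Terms of depth exactly 1: N_1 − N_0 = 3 − 1 = 2.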